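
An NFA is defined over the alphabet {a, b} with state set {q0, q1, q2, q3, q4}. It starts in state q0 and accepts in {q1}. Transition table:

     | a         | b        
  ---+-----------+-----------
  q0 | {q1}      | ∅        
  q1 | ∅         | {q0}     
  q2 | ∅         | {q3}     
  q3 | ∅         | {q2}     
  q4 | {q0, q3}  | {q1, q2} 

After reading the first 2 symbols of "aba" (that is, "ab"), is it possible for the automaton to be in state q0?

Start in {q0}.
Read 'a': q0→{q1}; now {q1}.
Read 'b': q1→{q0}; now {q0}.
State q0 is in {q0}.

Yes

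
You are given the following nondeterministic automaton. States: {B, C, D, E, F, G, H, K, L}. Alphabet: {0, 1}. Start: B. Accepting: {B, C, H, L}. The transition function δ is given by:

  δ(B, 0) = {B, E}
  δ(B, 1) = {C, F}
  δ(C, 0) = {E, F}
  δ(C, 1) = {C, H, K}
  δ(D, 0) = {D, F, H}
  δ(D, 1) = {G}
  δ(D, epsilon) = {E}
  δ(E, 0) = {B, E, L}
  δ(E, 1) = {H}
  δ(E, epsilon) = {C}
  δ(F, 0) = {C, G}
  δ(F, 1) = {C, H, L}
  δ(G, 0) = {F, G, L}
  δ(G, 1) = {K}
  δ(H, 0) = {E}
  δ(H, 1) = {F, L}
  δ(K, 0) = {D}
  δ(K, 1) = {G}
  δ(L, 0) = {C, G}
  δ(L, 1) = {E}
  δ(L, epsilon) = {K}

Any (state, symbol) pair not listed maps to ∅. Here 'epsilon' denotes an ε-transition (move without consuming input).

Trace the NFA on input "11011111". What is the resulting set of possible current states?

Start in {B}.
Read '1': B→{C, F}; now {C, F}.
Read '1': C→{C, H, K}, F→{C, H, L}; now {C, H, K, L}.
Read '0': C→{E, F}, H→{E}, K→{D}, L→{C, G}; now {C, D, E, F, G}.
Read '1': C→{C, H, K}, D→{G}, E→{H}, F→{C, H, L}, G→{K}; now {C, G, H, K, L}.
Read '1': C→{C, H, K}, G→{K}, H→{F, L}, K→{G}, L→{E}; now {C, E, F, G, H, K, L}.
Read '1': C→{C, H, K}, E→{H}, F→{C, H, L}, G→{K}, H→{F, L}, K→{G}, L→{E}; now {C, E, F, G, H, K, L}.
Read '1': C→{C, H, K}, E→{H}, F→{C, H, L}, G→{K}, H→{F, L}, K→{G}, L→{E}; now {C, E, F, G, H, K, L}.
Read '1': C→{C, H, K}, E→{H}, F→{C, H, L}, G→{K}, H→{F, L}, K→{G}, L→{E}; now {C, E, F, G, H, K, L}.

{C, E, F, G, H, K, L}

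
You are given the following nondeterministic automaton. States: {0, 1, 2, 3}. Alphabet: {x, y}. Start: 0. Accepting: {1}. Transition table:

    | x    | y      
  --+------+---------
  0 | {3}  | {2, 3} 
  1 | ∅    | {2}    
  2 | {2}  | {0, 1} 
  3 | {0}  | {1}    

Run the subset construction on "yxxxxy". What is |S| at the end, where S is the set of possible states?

2

Start in {0}.
Read 'y': {0} → {2, 3}.
Read 'x': {2, 3} → {0, 2}.
Read 'x': {0, 2} → {2, 3}.
Read 'x': {2, 3} → {0, 2}.
Read 'x': {0, 2} → {2, 3}.
Read 'y': {2, 3} → {0, 1}.
That set has 2 states.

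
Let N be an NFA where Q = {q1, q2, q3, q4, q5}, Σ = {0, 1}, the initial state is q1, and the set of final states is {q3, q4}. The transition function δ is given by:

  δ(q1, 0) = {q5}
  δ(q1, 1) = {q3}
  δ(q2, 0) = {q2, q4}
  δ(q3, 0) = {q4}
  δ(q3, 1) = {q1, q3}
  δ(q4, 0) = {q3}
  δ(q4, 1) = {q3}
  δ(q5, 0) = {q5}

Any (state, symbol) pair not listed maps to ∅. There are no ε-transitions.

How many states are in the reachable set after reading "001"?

0

Start in {q1}.
Read '0': {q1} → {q5}.
Read '0': {q5} → {q5}.
Read '1': {q5} → ∅.
That set has 0 states.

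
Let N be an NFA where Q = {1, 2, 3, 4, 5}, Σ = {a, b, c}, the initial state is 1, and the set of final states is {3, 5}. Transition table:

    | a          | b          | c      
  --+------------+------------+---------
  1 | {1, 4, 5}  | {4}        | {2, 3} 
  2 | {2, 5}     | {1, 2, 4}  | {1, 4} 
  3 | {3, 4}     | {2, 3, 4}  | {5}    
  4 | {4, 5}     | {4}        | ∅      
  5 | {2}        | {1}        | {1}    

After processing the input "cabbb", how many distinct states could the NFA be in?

4

Start in {1}.
Read 'c': 1→{2, 3}; now {2, 3}.
Read 'a': 2→{2, 5}, 3→{3, 4}; now {2, 3, 4, 5}.
Read 'b': 2→{1, 2, 4}, 3→{2, 3, 4}, 4→{4}, 5→{1}; now {1, 2, 3, 4}.
Read 'b': 1→{4}, 2→{1, 2, 4}, 3→{2, 3, 4}, 4→{4}; now {1, 2, 3, 4}.
Read 'b': 1→{4}, 2→{1, 2, 4}, 3→{2, 3, 4}, 4→{4}; now {1, 2, 3, 4}.
That set has 4 states.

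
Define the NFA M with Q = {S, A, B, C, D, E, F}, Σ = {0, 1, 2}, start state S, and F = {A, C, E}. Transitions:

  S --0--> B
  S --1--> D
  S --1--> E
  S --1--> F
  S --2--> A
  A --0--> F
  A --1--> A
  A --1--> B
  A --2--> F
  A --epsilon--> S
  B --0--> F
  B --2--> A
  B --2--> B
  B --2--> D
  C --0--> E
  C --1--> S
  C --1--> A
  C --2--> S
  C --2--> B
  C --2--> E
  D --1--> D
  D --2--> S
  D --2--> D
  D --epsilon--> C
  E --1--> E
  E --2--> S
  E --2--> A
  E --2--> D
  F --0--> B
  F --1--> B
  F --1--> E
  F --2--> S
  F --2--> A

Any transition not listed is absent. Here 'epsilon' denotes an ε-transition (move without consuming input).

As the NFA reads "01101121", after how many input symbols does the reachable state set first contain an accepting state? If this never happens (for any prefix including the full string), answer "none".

none

Start in {S}.
Read '0': S→{B}; now {B}.
Read '1': B→∅; now ∅.
The set is empty and remains empty for the remaining 6 symbols.
No reachable set along the way intersects F.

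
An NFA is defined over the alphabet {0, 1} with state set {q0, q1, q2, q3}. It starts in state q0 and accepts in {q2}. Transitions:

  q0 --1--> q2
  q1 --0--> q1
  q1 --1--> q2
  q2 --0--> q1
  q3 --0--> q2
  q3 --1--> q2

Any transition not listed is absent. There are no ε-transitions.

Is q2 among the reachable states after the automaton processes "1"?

Yes

Start in {q0}.
Read '1': q0→{q2}; now {q2}.
State q2 is in {q2}.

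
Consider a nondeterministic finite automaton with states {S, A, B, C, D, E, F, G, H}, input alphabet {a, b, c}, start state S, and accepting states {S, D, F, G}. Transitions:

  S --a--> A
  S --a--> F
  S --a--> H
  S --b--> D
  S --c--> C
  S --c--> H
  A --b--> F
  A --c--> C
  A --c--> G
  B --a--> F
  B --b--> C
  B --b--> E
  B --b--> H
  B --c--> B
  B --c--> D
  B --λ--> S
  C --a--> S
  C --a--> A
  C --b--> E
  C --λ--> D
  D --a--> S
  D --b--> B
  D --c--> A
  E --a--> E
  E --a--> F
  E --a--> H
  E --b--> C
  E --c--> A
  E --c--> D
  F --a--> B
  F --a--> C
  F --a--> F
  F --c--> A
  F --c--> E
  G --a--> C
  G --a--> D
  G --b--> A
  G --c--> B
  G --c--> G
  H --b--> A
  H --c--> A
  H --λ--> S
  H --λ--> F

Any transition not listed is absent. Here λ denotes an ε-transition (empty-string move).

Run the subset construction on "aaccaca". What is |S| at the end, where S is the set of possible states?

Start in {S}.
Read 'a': S→{A, F, H}; union {A, F, H}; ε-closure = {S, A, F, H}.
Read 'a': S→{A, F, H}, A→∅, F→{B, C, F}, H→∅; union {A, B, C, F, H}; ε-closure = {S, A, B, C, D, F, H}.
Read 'c': S→{C, H}, A→{C, G}, B→{B, D}, C→∅, D→{A}, F→{A, E}, H→{A}; union {A, B, C, D, E, G, H}; ε-closure = {S, A, B, C, D, E, F, G, H}.
Read 'c': S→{C, H}, A→{C, G}, B→{B, D}, C→∅, D→{A}, E→{A, D}, F→{A, E}, G→{B, G}, H→{A}; union {A, B, C, D, E, G, H}; ε-closure = {S, A, B, C, D, E, F, G, H}.
Read 'a': S→{A, F, H}, A→∅, B→{F}, C→{S, A}, D→{S}, E→{E, F, H}, F→{B, C, F}, G→{C, D}, H→∅; now {S, A, B, C, D, E, F, H}.
Read 'c': S→{C, H}, A→{C, G}, B→{B, D}, C→∅, D→{A}, E→{A, D}, F→{A, E}, H→{A}; union {A, B, C, D, E, G, H}; ε-closure = {S, A, B, C, D, E, F, G, H}.
Read 'a': S→{A, F, H}, A→∅, B→{F}, C→{S, A}, D→{S}, E→{E, F, H}, F→{B, C, F}, G→{C, D}, H→∅; now {S, A, B, C, D, E, F, H}.
That set has 8 states.

8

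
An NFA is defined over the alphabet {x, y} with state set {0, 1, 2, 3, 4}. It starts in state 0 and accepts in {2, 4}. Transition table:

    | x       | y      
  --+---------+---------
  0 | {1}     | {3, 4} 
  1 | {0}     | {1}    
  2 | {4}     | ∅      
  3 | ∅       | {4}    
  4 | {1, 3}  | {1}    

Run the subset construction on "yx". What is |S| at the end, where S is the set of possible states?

2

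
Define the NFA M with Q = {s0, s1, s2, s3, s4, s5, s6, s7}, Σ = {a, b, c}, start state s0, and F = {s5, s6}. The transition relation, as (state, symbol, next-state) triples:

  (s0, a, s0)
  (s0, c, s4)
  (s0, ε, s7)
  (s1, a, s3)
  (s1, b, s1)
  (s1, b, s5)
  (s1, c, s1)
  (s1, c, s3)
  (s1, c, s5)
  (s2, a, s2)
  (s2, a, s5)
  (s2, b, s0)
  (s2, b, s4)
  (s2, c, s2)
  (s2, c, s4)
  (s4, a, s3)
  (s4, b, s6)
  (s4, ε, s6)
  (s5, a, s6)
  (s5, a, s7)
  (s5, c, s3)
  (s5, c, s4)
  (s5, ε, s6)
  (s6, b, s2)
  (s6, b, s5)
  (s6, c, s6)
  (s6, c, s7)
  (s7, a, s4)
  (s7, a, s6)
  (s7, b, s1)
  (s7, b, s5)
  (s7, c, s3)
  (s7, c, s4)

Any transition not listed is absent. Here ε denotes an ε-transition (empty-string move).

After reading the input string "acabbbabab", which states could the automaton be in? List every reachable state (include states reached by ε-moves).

Start: ε-closure({s0}) = {s0, s7}.
Read 'a': s0→{s0}, s7→{s4, s6}; union {s0, s4, s6}; ε-closure = {s0, s4, s6, s7}.
Read 'c': s0→{s4}, s4→∅, s6→{s6, s7}, s7→{s3, s4}; now {s3, s4, s6, s7}.
Read 'a': s3→∅, s4→{s3}, s6→∅, s7→{s4, s6}; now {s3, s4, s6}.
Read 'b': s3→∅, s4→{s6}, s6→{s2, s5}; now {s2, s5, s6}.
Read 'b': s2→{s0, s4}, s5→∅, s6→{s2, s5}; union {s0, s2, s4, s5}; ε-closure = {s0, s2, s4, s5, s6, s7}.
Read 'b': s0→∅, s2→{s0, s4}, s4→{s6}, s5→∅, s6→{s2, s5}, s7→{s1, s5}; union {s0, s1, s2, s4, s5, s6}; ε-closure = {s0, s1, s2, s4, s5, s6, s7}.
Read 'a': s0→{s0}, s1→{s3}, s2→{s2, s5}, s4→{s3}, s5→{s6, s7}, s6→∅, s7→{s4, s6}; now {s0, s2, s3, s4, s5, s6, s7}.
Read 'b': s0→∅, s2→{s0, s4}, s3→∅, s4→{s6}, s5→∅, s6→{s2, s5}, s7→{s1, s5}; union {s0, s1, s2, s4, s5, s6}; ε-closure = {s0, s1, s2, s4, s5, s6, s7}.
Read 'a': s0→{s0}, s1→{s3}, s2→{s2, s5}, s4→{s3}, s5→{s6, s7}, s6→∅, s7→{s4, s6}; now {s0, s2, s3, s4, s5, s6, s7}.
Read 'b': s0→∅, s2→{s0, s4}, s3→∅, s4→{s6}, s5→∅, s6→{s2, s5}, s7→{s1, s5}; union {s0, s1, s2, s4, s5, s6}; ε-closure = {s0, s1, s2, s4, s5, s6, s7}.

{s0, s1, s2, s4, s5, s6, s7}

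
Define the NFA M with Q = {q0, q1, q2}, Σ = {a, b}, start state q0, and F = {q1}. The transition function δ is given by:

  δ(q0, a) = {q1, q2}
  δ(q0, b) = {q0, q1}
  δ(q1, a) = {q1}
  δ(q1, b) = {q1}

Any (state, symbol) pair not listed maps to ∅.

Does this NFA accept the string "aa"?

Yes

Start in {q0}.
Read 'a': {q0} → {q1, q2}.
Read 'a': {q1, q2} → {q1}.
The final set {q1} contains the accepting state q1.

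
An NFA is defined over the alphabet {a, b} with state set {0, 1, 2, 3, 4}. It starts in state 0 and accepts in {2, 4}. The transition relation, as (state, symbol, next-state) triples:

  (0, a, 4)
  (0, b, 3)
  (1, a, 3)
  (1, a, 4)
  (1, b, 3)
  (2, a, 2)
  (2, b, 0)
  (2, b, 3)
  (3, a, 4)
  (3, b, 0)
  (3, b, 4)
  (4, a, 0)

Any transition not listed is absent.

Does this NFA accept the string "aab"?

Start in {0}.
Read 'a': {0} → {4}.
Read 'a': {4} → {0}.
Read 'b': {0} → {3}.
The final set {3} contains no accepting state.

No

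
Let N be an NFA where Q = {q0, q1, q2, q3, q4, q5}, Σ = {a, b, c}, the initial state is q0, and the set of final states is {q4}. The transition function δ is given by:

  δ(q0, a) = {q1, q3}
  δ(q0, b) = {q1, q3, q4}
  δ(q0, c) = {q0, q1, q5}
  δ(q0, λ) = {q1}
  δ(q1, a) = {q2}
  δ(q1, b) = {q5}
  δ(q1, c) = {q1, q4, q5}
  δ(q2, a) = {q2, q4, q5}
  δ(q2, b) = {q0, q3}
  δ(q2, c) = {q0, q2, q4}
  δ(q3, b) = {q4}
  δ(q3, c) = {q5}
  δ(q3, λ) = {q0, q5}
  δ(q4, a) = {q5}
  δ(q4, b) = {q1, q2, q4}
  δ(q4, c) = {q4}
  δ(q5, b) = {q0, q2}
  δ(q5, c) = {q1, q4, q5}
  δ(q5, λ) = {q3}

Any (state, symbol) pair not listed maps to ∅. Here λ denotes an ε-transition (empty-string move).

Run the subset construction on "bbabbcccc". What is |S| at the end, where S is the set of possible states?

Start: ε-closure({q0}) = {q0, q1}.
Read 'b': {q0, q1} → {q0, q1, q3, q4, q5}.
Read 'b': {q0, q1, q3, q4, q5} → {q0, q1, q2, q3, q4, q5}.
Read 'a': {q0, q1, q2, q3, q4, q5} → {q0, q1, q2, q3, q4, q5}.
Read 'b': {q0, q1, q2, q3, q4, q5} → {q0, q1, q2, q3, q4, q5}.
Read 'b': {q0, q1, q2, q3, q4, q5} → {q0, q1, q2, q3, q4, q5}.
Read 'c': {q0, q1, q2, q3, q4, q5} → {q0, q1, q2, q3, q4, q5}.
Read 'c': {q0, q1, q2, q3, q4, q5} → {q0, q1, q2, q3, q4, q5}.
Read 'c': {q0, q1, q2, q3, q4, q5} → {q0, q1, q2, q3, q4, q5}.
Read 'c': {q0, q1, q2, q3, q4, q5} → {q0, q1, q2, q3, q4, q5}.
That set has 6 states.

6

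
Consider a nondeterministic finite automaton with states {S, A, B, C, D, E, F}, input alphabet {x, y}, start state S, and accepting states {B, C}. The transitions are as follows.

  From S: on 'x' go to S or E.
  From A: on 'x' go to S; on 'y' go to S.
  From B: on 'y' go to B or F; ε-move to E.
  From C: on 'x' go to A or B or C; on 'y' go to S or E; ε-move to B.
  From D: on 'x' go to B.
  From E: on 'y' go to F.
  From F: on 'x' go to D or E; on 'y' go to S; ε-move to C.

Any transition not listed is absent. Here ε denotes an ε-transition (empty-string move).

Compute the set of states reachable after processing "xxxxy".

{B, C, E, F}

Start in {S}.
Read 'x': {S} → {S, E}.
Read 'x': {S, E} → {S, E}.
Read 'x': {S, E} → {S, E}.
Read 'x': {S, E} → {S, E}.
Read 'y': {S, E} → {B, C, E, F}.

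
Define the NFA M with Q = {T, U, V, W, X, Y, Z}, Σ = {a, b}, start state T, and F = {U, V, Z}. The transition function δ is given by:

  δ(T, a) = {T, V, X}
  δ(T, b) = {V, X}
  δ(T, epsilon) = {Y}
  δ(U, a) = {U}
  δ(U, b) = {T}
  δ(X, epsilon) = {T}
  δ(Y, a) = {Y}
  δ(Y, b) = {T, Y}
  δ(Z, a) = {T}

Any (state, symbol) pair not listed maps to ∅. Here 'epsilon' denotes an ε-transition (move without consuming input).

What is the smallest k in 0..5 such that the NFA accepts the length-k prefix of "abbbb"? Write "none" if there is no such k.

1

Start: ε-closure({T}) = {T, Y}.
Read 'a': T→{T, V, X}, Y→{Y}; now {T, V, X, Y}.
None of the earlier sets intersect F, but {T, V, X, Y} does.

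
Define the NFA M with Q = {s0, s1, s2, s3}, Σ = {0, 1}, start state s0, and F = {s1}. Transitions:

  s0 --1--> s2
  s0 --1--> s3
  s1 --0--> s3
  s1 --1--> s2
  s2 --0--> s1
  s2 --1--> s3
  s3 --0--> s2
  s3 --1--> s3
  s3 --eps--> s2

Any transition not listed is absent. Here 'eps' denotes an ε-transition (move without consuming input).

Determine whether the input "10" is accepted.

Yes

Start in {s0}.
Read '1': s0→{s2, s3}; now {s2, s3}.
Read '0': s2→{s1}, s3→{s2}; now {s1, s2}.
The final set {s1, s2} contains the accepting state s1.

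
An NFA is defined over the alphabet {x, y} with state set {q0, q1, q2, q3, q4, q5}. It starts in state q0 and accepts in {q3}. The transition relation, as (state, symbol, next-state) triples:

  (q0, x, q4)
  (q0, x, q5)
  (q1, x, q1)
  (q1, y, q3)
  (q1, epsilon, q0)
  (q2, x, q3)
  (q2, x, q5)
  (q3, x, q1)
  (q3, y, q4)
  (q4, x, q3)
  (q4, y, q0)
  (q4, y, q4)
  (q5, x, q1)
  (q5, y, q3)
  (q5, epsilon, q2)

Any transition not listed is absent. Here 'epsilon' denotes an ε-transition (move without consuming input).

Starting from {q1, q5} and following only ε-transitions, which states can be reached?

{q0, q1, q2, q5}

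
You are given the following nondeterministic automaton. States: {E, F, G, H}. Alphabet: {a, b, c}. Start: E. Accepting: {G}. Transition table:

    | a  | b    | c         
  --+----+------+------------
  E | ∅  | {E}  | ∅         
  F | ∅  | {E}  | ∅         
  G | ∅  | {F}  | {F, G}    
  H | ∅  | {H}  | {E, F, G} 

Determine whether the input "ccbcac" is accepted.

No

Start in {E}.
Read 'c': {E} → ∅.
The set is empty and remains empty for the remaining 5 symbols.
The final set ∅ contains no accepting state.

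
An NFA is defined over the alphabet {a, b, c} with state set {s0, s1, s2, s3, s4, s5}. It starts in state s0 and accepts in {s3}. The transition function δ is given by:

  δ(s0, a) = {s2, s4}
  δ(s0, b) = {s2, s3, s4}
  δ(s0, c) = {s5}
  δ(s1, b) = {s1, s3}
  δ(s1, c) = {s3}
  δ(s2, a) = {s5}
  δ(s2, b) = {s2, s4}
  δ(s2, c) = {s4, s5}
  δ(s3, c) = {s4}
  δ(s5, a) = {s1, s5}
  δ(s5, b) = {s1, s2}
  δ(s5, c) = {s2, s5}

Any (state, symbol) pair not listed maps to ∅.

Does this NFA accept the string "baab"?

Start in {s0}.
Read 'b': {s0} → {s2, s3, s4}.
Read 'a': {s2, s3, s4} → {s5}.
Read 'a': {s5} → {s1, s5}.
Read 'b': {s1, s5} → {s1, s2, s3}.
The final set {s1, s2, s3} contains the accepting state s3.

Yes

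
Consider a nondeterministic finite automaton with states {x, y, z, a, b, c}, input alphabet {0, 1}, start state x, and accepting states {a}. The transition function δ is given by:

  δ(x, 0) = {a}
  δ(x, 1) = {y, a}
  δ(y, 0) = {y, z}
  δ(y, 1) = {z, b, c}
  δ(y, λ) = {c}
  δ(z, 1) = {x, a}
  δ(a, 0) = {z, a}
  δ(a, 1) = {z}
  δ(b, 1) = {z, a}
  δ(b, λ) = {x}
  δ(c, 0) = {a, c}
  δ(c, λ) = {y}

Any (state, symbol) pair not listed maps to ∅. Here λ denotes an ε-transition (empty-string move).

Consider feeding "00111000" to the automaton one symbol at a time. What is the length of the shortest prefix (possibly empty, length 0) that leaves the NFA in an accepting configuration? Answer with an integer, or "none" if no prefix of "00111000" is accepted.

1

Start in {x}.
Read '0': x→{a}; now {a}.
None of the earlier sets intersect F, but {a} does.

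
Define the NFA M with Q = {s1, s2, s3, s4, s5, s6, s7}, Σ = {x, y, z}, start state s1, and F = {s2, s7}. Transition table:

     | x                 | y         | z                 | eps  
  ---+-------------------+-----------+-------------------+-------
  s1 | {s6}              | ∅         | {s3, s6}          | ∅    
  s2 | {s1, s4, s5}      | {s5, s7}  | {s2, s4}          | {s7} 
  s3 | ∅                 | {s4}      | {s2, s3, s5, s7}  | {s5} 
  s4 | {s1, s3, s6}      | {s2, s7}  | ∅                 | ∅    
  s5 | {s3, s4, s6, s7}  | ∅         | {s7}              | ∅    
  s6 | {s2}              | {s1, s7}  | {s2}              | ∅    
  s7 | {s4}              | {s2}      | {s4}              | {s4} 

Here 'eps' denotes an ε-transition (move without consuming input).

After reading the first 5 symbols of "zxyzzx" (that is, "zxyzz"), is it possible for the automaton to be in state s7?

Yes

Start in {s1}.
Read 'z': s1→{s3, s6}; union {s3, s6}; ε-closure = {s3, s5, s6}.
Read 'x': s3→∅, s5→{s3, s4, s6, s7}, s6→{s2}; union {s2, s3, s4, s6, s7}; ε-closure = {s2, s3, s4, s5, s6, s7}.
Read 'y': s2→{s5, s7}, s3→{s4}, s4→{s2, s7}, s5→∅, s6→{s1, s7}, s7→{s2}; now {s1, s2, s4, s5, s7}.
Read 'z': s1→{s3, s6}, s2→{s2, s4}, s4→∅, s5→{s7}, s7→{s4}; union {s2, s3, s4, s6, s7}; ε-closure = {s2, s3, s4, s5, s6, s7}.
Read 'z': s2→{s2, s4}, s3→{s2, s3, s5, s7}, s4→∅, s5→{s7}, s6→{s2}, s7→{s4}; now {s2, s3, s4, s5, s7}.
State s7 is in {s2, s3, s4, s5, s7}.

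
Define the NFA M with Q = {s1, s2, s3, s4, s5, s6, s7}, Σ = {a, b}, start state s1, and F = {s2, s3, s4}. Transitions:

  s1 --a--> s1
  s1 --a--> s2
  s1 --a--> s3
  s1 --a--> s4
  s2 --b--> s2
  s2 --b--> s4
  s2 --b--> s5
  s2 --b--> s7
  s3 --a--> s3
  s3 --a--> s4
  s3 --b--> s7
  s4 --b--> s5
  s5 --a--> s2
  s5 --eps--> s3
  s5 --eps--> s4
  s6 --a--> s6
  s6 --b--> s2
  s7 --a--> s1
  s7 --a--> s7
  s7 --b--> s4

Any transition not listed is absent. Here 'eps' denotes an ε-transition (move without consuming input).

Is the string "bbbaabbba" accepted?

Start in {s1}.
Read 'b': {s1} → ∅.
The set is empty and remains empty for the remaining 8 symbols.
The final set ∅ contains no accepting state.

No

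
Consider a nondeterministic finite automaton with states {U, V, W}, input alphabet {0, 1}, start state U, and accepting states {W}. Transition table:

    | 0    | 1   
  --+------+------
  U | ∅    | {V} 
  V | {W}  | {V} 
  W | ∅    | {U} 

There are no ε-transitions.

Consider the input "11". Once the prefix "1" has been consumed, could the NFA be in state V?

Start in {U}.
Read '1': {U} → {V}.
State V is in {V}.

Yes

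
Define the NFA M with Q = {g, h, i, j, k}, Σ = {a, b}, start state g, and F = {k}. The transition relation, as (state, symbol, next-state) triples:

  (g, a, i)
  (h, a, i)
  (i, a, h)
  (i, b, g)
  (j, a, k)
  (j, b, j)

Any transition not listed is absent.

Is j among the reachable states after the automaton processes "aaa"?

Start in {g}.
Read 'a': {g} → {i}.
Read 'a': {i} → {h}.
Read 'a': {h} → {i}.
State j is not in {i}.

No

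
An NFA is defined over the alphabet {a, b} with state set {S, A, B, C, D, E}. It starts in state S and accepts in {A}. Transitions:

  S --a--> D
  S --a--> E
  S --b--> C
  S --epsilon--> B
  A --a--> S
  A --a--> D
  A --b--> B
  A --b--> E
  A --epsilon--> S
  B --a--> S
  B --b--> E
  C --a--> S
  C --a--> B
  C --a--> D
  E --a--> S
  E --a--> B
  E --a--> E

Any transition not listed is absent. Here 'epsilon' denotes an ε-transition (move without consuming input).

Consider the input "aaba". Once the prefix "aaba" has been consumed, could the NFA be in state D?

Start: ε-closure({S}) = {S, B}.
Read 'a': S→{D, E}, B→{S}; union {S, D, E}; ε-closure = {S, B, D, E}.
Read 'a': S→{D, E}, B→{S}, D→∅, E→{S, B, E}; now {S, B, D, E}.
Read 'b': S→{C}, B→{E}, D→∅, E→∅; now {C, E}.
Read 'a': C→{S, B, D}, E→{S, B, E}; now {S, B, D, E}.
State D is in {S, B, D, E}.

Yes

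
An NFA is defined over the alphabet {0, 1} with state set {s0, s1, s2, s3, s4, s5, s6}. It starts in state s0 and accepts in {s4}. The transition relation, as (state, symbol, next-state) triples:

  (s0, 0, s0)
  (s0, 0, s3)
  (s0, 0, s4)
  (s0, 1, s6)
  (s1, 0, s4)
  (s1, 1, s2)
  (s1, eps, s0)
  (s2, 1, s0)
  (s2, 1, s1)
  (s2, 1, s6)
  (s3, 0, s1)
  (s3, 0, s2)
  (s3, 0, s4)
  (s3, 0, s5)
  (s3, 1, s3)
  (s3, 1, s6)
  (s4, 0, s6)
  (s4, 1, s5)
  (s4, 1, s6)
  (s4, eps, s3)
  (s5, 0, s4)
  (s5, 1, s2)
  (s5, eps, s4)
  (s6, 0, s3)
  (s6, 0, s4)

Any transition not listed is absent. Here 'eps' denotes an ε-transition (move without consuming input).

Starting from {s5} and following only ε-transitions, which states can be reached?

{s3, s4, s5}

Begin with {s5}.
ε-move s5 → s4; add s4.
ε-move s4 → s3; add s3.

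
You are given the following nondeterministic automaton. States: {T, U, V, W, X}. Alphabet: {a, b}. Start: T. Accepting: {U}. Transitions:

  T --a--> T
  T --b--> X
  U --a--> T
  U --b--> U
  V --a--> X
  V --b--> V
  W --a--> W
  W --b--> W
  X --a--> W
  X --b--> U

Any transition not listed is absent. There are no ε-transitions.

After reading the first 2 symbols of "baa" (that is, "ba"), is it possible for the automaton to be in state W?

Yes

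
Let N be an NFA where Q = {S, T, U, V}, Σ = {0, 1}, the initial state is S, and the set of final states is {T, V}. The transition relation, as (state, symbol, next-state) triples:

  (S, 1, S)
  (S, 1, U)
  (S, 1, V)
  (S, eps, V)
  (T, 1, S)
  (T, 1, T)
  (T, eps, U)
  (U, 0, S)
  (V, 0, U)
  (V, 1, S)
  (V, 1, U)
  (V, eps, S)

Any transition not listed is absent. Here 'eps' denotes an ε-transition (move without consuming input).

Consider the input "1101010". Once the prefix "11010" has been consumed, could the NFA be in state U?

Start: ε-closure({S}) = {S, V}.
Read '1': S→{S, U, V}, V→{S, U}; now {S, U, V}.
Read '1': S→{S, U, V}, U→∅, V→{S, U}; now {S, U, V}.
Read '0': S→∅, U→{S}, V→{U}; union {S, U}; ε-closure = {S, U, V}.
Read '1': S→{S, U, V}, U→∅, V→{S, U}; now {S, U, V}.
Read '0': S→∅, U→{S}, V→{U}; union {S, U}; ε-closure = {S, U, V}.
State U is in {S, U, V}.

Yes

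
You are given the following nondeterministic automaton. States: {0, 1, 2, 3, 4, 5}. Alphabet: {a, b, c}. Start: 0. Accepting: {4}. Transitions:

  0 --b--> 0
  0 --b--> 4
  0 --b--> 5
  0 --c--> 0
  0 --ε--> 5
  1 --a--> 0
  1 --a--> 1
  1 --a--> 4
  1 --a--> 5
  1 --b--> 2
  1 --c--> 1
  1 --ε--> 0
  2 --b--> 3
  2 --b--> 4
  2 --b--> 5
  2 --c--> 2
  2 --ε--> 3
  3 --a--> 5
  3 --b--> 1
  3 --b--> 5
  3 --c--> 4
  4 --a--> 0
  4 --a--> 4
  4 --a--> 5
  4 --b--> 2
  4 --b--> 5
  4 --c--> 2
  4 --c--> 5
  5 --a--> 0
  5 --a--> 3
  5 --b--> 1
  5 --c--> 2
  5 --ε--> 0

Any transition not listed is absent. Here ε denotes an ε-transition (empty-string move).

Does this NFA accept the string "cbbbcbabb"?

Yes

Start: ε-closure({0}) = {0, 5}.
Read 'c': 0→{0}, 5→{2}; union {0, 2}; ε-closure = {0, 2, 3, 5}.
Read 'b': 0→{0, 4, 5}, 2→{3, 4, 5}, 3→{1, 5}, 5→{1}; now {0, 1, 3, 4, 5}.
Read 'b': 0→{0, 4, 5}, 1→{2}, 3→{1, 5}, 4→{2, 5}, 5→{1}; union {0, 1, 2, 4, 5}; ε-closure = {0, 1, 2, 3, 4, 5}.
Read 'b': 0→{0, 4, 5}, 1→{2}, 2→{3, 4, 5}, 3→{1, 5}, 4→{2, 5}, 5→{1}; now {0, 1, 2, 3, 4, 5}.
Read 'c': 0→{0}, 1→{1}, 2→{2}, 3→{4}, 4→{2, 5}, 5→{2}; union {0, 1, 2, 4, 5}; ε-closure = {0, 1, 2, 3, 4, 5}.
Read 'b': 0→{0, 4, 5}, 1→{2}, 2→{3, 4, 5}, 3→{1, 5}, 4→{2, 5}, 5→{1}; now {0, 1, 2, 3, 4, 5}.
Read 'a': 0→∅, 1→{0, 1, 4, 5}, 2→∅, 3→{5}, 4→{0, 4, 5}, 5→{0, 3}; now {0, 1, 3, 4, 5}.
Read 'b': 0→{0, 4, 5}, 1→{2}, 3→{1, 5}, 4→{2, 5}, 5→{1}; union {0, 1, 2, 4, 5}; ε-closure = {0, 1, 2, 3, 4, 5}.
Read 'b': 0→{0, 4, 5}, 1→{2}, 2→{3, 4, 5}, 3→{1, 5}, 4→{2, 5}, 5→{1}; now {0, 1, 2, 3, 4, 5}.
The final set {0, 1, 2, 3, 4, 5} contains the accepting state 4.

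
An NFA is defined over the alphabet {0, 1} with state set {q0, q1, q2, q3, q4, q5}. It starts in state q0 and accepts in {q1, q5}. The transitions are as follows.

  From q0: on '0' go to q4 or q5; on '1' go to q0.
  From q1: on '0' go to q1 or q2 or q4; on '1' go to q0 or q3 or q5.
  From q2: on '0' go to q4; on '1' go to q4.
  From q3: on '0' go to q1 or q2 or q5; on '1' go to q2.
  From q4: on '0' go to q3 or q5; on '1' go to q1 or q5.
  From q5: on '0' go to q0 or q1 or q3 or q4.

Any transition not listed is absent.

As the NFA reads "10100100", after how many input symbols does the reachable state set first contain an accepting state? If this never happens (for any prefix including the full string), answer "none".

2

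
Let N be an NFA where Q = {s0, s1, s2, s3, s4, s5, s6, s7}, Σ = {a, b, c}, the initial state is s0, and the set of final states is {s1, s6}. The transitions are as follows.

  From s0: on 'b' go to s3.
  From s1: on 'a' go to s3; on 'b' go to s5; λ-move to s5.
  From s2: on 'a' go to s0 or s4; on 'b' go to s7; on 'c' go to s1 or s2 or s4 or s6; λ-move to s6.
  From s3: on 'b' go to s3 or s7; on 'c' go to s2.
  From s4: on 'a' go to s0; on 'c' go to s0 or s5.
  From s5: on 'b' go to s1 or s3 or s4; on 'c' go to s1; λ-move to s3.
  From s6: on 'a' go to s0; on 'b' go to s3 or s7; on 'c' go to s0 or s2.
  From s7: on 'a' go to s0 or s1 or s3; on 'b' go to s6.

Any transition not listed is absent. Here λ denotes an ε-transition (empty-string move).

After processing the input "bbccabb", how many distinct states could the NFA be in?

Start in {s0}.
Read 'b': s0→{s3}; now {s3}.
Read 'b': s3→{s3, s7}; now {s3, s7}.
Read 'c': s3→{s2}, s7→∅; union {s2}; ε-closure = {s2, s6}.
Read 'c': s2→{s1, s2, s4, s6}, s6→{s0, s2}; union {s0, s1, s2, s4, s6}; ε-closure = {s0, s1, s2, s3, s4, s5, s6}.
Read 'a': s0→∅, s1→{s3}, s2→{s0, s4}, s3→∅, s4→{s0}, s5→∅, s6→{s0}; now {s0, s3, s4}.
Read 'b': s0→{s3}, s3→{s3, s7}, s4→∅; now {s3, s7}.
Read 'b': s3→{s3, s7}, s7→{s6}; now {s3, s6, s7}.
That set has 3 states.

3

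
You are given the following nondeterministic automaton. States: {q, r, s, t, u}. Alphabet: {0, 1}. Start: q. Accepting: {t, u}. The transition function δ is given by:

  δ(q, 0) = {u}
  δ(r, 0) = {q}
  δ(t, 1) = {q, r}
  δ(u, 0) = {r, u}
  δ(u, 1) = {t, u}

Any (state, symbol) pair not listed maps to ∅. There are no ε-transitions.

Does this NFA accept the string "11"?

No

Start in {q}.
Read '1': {q} → ∅.
The set is empty and remains empty for the remaining 1 symbol.
The final set ∅ contains no accepting state.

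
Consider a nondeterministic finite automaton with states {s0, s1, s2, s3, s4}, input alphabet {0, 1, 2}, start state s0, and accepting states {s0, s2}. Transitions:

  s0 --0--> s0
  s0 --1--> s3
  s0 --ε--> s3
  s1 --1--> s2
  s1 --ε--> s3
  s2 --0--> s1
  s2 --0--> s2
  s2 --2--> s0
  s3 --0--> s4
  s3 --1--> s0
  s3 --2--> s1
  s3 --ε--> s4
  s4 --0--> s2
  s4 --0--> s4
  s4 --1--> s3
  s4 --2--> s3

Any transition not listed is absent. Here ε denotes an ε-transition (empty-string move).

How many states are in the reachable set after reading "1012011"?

Start: ε-closure({s0}) = {s0, s3, s4}.
Read '1': {s0, s3, s4} → {s0, s3, s4}.
Read '0': {s0, s3, s4} → {s0, s2, s3, s4}.
Read '1': {s0, s2, s3, s4} → {s0, s3, s4}.
Read '2': {s0, s3, s4} → {s1, s3, s4}.
Read '0': {s1, s3, s4} → {s2, s4}.
Read '1': {s2, s4} → {s3, s4}.
Read '1': {s3, s4} → {s0, s3, s4}.
That set has 3 states.

3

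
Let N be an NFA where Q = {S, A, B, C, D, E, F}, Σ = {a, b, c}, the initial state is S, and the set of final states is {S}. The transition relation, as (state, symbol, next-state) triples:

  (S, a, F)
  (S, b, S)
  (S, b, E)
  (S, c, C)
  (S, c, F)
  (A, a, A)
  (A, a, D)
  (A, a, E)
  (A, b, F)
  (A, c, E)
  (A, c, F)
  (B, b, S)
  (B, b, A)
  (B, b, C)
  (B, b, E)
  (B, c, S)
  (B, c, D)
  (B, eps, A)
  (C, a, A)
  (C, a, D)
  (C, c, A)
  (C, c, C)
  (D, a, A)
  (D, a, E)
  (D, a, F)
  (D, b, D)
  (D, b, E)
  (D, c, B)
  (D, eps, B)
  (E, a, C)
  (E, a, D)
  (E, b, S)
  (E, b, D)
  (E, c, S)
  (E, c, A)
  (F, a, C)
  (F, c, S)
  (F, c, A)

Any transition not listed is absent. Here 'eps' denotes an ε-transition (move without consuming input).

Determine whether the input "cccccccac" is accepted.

Yes

Start in {S}.
Read 'c': {S} → {C, F}.
Read 'c': {C, F} → {S, A, C}.
Read 'c': {S, A, C} → {A, C, E, F}.
Read 'c': {A, C, E, F} → {S, A, C, E, F}.
Read 'c': {S, A, C, E, F} → {S, A, C, E, F}.
Read 'c': {S, A, C, E, F} → {S, A, C, E, F}.
Read 'c': {S, A, C, E, F} → {S, A, C, E, F}.
Read 'a': {S, A, C, E, F} → {A, B, C, D, E, F}.
Read 'c': {A, B, C, D, E, F} → {S, A, B, C, D, E, F}.
The final set {S, A, B, C, D, E, F} contains the accepting state S.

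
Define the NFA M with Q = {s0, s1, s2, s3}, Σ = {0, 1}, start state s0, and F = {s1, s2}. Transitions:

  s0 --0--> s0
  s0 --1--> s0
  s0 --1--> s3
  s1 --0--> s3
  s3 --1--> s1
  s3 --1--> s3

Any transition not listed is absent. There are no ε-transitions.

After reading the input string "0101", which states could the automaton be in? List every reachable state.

Start in {s0}.
Read '0': s0→{s0}; now {s0}.
Read '1': s0→{s0, s3}; now {s0, s3}.
Read '0': s0→{s0}, s3→∅; now {s0}.
Read '1': s0→{s0, s3}; now {s0, s3}.

{s0, s3}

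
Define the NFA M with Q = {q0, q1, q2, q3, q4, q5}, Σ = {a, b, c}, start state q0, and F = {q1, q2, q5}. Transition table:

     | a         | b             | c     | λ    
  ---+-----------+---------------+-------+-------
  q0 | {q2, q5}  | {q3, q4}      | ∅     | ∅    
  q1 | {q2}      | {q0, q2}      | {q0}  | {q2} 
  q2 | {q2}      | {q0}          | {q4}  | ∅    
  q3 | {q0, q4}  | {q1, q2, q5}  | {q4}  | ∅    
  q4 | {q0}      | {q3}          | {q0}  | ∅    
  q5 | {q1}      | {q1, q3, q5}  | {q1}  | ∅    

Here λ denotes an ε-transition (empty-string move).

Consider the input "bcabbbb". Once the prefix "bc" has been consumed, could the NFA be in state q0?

Start in {q0}.
Read 'b': q0→{q3, q4}; now {q3, q4}.
Read 'c': q3→{q4}, q4→{q0}; now {q0, q4}.
State q0 is in {q0, q4}.

Yes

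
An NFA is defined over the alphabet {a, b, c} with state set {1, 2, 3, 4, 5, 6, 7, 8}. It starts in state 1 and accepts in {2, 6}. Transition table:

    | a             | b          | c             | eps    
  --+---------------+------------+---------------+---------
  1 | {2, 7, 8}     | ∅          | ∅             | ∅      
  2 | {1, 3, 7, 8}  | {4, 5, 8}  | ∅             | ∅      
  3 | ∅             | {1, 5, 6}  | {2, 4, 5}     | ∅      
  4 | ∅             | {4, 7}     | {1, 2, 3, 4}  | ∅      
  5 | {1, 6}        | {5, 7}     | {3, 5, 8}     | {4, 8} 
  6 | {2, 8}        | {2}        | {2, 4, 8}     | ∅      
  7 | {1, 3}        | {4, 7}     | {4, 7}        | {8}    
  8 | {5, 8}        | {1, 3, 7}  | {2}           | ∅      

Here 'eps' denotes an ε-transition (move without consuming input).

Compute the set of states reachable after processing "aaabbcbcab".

{1, 2, 3, 4, 5, 6, 7, 8}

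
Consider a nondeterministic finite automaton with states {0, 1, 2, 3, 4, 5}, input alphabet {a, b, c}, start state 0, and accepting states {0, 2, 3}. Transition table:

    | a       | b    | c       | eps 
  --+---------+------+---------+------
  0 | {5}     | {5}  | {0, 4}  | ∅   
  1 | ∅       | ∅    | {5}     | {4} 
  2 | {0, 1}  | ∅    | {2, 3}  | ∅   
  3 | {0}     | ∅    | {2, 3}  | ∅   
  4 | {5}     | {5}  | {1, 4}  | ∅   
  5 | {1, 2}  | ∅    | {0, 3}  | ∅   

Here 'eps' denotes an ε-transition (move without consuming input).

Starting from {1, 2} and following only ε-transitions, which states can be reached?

Begin with {1, 2}.
ε-move 1 → 4; add 4.

{1, 2, 4}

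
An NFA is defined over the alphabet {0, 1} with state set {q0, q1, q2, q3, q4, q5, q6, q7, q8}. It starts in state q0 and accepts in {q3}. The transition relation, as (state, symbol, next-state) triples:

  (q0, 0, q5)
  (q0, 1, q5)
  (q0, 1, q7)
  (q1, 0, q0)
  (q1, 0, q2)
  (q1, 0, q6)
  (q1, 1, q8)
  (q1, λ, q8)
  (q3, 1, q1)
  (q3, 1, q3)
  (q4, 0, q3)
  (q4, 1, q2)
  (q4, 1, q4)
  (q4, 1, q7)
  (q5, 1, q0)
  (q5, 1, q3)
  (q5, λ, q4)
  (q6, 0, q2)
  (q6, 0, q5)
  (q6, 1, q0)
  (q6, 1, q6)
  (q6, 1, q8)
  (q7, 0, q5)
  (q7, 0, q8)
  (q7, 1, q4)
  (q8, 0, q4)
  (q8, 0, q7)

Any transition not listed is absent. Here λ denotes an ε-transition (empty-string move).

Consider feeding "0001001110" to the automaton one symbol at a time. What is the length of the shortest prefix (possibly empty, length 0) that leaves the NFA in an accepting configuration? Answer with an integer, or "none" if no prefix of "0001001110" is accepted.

2

Start in {q0}.
Read '0': q0→{q5}; union {q5}; ε-closure = {q4, q5}.
Read '0': q4→{q3}, q5→∅; now {q3}.
None of the earlier sets intersect F, but {q3} does.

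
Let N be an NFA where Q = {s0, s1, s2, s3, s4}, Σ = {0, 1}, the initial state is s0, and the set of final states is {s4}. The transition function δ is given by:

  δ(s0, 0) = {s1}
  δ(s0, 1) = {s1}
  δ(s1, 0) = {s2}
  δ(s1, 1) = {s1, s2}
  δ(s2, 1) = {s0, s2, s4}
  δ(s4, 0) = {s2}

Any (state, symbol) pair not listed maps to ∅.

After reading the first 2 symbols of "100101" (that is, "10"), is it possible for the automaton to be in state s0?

No

Start in {s0}.
Read '1': {s0} → {s1}.
Read '0': {s1} → {s2}.
State s0 is not in {s2}.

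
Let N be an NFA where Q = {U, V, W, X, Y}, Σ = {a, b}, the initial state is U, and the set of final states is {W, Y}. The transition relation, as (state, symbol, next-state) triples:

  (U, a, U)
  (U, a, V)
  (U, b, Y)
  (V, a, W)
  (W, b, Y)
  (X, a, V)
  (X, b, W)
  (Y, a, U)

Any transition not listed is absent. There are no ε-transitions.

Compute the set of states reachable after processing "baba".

{U}

Start in {U}.
Read 'b': U→{Y}; now {Y}.
Read 'a': Y→{U}; now {U}.
Read 'b': U→{Y}; now {Y}.
Read 'a': Y→{U}; now {U}.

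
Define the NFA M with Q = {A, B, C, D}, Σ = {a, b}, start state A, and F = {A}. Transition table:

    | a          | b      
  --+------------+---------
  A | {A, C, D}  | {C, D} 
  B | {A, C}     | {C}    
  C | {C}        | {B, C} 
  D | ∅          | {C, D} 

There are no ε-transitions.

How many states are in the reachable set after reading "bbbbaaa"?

Start in {A}.
Read 'b': {A} → {C, D}.
Read 'b': {C, D} → {B, C, D}.
Read 'b': {B, C, D} → {B, C, D}.
Read 'b': {B, C, D} → {B, C, D}.
Read 'a': {B, C, D} → {A, C}.
Read 'a': {A, C} → {A, C, D}.
Read 'a': {A, C, D} → {A, C, D}.
That set has 3 states.

3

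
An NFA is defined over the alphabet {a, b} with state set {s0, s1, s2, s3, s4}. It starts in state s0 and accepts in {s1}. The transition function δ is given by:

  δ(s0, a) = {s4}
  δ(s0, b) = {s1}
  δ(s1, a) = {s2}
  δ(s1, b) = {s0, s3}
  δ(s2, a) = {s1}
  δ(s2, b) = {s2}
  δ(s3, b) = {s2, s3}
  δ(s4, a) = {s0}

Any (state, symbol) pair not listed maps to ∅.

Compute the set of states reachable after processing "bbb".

Start in {s0}.
Read 'b': s0→{s1}; now {s1}.
Read 'b': s1→{s0, s3}; now {s0, s3}.
Read 'b': s0→{s1}, s3→{s2, s3}; now {s1, s2, s3}.

{s1, s2, s3}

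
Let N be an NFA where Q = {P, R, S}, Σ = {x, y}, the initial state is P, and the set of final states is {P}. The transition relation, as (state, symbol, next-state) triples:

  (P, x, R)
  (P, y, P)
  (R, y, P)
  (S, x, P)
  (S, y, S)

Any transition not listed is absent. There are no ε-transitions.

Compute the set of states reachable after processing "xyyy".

{P}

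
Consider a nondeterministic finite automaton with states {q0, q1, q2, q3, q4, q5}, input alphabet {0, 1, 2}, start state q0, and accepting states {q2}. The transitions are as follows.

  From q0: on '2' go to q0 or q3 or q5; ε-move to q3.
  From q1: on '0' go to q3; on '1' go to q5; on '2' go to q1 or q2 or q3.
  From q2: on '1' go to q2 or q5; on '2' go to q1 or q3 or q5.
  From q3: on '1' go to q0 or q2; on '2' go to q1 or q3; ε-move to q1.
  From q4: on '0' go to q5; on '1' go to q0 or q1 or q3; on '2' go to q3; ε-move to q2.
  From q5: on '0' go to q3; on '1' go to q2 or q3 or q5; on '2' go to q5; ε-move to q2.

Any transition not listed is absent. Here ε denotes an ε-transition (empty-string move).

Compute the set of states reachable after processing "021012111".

{q0, q1, q2, q3, q5}

Start: ε-closure({q0}) = {q0, q1, q3}.
Read '0': {q0, q1, q3} → {q1, q3}.
Read '2': {q1, q3} → {q1, q2, q3}.
Read '1': {q1, q2, q3} → {q0, q1, q2, q3, q5}.
Read '0': {q0, q1, q2, q3, q5} → {q1, q3}.
Read '1': {q1, q3} → {q0, q1, q2, q3, q5}.
Read '2': {q0, q1, q2, q3, q5} → {q0, q1, q2, q3, q5}.
Read '1': {q0, q1, q2, q3, q5} → {q0, q1, q2, q3, q5}.
Read '1': {q0, q1, q2, q3, q5} → {q0, q1, q2, q3, q5}.
Read '1': {q0, q1, q2, q3, q5} → {q0, q1, q2, q3, q5}.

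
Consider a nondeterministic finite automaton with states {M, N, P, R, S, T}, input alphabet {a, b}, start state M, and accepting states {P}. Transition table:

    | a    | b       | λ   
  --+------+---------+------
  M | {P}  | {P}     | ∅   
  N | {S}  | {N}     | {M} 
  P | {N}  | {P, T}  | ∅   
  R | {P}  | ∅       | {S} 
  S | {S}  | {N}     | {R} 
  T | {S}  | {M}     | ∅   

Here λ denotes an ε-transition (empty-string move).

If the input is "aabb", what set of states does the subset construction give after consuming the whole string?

{M, N, P, T}

Start in {M}.
Read 'a': {M} → {P}.
Read 'a': {P} → {M, N}.
Read 'b': {M, N} → {M, N, P}.
Read 'b': {M, N, P} → {M, N, P, T}.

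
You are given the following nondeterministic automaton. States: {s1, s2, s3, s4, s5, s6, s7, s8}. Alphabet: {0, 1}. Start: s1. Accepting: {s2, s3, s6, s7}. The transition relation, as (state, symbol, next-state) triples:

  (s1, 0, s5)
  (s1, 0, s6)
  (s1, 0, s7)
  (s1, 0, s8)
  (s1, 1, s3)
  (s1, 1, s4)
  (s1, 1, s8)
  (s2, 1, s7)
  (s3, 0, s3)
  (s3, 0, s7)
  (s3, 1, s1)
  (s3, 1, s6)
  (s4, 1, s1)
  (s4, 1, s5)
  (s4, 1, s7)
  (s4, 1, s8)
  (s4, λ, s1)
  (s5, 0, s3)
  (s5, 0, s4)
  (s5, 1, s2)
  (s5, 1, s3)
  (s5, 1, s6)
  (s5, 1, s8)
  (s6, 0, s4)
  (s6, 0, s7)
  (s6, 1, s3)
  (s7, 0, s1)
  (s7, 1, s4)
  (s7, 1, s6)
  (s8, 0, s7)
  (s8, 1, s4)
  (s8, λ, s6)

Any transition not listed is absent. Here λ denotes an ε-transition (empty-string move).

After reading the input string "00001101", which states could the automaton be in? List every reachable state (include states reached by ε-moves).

{s1, s2, s3, s4, s5, s6, s7, s8}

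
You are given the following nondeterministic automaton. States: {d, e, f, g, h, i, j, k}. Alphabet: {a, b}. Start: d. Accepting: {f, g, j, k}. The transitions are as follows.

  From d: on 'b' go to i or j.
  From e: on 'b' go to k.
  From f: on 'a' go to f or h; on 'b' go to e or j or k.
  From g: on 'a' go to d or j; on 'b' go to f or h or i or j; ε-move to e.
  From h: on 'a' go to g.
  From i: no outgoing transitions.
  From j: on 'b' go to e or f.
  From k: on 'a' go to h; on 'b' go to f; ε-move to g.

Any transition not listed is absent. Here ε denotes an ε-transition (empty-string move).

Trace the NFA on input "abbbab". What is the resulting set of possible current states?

Start in {d}.
Read 'a': d→∅; now ∅.
The set is empty and remains empty for the remaining 5 symbols.

∅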